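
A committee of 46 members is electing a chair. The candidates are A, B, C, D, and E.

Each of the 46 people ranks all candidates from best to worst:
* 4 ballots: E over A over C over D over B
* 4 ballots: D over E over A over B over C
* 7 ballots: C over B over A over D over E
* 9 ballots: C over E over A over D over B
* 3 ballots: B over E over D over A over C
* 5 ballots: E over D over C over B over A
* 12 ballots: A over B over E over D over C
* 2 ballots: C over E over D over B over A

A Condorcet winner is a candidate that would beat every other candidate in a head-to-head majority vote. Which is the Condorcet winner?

E vs A: 27–19
E vs B: 24–22
E vs C: 28–18
E vs D: 35–11
E beats every other candidate.

E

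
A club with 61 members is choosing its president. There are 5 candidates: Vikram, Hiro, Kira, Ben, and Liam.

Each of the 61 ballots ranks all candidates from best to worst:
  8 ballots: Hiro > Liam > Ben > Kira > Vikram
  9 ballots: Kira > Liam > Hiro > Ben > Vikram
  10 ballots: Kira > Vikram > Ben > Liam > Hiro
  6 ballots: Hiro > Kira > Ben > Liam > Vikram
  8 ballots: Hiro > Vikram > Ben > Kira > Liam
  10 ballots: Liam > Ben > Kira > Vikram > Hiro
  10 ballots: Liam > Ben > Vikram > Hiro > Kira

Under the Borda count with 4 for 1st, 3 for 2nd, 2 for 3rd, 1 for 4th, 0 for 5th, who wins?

Vikram: 8×0 + 9×0 + 10×3 + 6×0 + 8×3 + 10×1 + 10×2 = 84
Hiro: 8×4 + 9×2 + 10×0 + 6×4 + 8×4 + 10×0 + 10×1 = 116
Kira: 8×1 + 9×4 + 10×4 + 6×3 + 8×1 + 10×2 + 10×0 = 130
Ben: 8×2 + 9×1 + 10×2 + 6×2 + 8×2 + 10×3 + 10×3 = 133
Liam: 8×3 + 9×3 + 10×1 + 6×1 + 8×0 + 10×4 + 10×4 = 147

Liam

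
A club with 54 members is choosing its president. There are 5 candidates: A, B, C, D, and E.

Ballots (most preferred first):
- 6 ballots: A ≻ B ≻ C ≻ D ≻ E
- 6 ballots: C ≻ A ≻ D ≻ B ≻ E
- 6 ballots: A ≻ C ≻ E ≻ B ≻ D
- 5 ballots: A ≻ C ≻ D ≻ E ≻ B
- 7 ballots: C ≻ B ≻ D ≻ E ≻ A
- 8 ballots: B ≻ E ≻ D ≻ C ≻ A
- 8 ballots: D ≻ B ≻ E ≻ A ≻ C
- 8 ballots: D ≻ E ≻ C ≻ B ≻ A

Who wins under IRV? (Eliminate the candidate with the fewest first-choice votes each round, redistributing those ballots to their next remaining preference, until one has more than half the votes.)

D

Round 1: A 17, B 8, C 13, D 16, E 0. E eliminated.
Round 2: A 17, B 8, C 13, D 16. B eliminated.
Round 3: A 17, C 13, D 24. C eliminated.
Round 4: A 23, D 31. D has a majority (≥28).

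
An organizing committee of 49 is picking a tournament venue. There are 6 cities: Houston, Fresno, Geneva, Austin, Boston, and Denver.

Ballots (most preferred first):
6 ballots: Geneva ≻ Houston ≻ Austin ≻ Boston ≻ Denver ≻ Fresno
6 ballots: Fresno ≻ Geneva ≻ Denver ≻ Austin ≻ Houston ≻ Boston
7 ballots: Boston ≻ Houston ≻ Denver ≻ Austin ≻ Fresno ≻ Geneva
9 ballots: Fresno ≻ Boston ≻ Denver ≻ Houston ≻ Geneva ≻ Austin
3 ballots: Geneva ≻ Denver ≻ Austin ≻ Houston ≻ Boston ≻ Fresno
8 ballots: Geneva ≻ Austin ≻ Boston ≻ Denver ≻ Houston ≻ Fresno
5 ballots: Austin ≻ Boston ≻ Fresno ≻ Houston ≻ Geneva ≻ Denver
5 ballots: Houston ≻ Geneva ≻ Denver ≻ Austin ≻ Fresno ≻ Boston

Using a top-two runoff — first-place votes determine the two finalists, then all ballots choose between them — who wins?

Round 1 first-place votes: Houston 5, Fresno 15, Geneva 17, Austin 5, Boston 7, Denver 0. Geneva and Fresno advance.
Runoff: Geneva is ranked above Fresno on 22 ballots, Fresno above Geneva on 27.

Fresno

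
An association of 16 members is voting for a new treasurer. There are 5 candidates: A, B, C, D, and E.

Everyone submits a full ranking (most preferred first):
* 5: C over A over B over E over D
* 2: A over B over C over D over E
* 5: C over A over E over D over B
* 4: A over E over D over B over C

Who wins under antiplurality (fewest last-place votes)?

Last-place votes: A 0, B 5, C 4, D 5, E 2.

A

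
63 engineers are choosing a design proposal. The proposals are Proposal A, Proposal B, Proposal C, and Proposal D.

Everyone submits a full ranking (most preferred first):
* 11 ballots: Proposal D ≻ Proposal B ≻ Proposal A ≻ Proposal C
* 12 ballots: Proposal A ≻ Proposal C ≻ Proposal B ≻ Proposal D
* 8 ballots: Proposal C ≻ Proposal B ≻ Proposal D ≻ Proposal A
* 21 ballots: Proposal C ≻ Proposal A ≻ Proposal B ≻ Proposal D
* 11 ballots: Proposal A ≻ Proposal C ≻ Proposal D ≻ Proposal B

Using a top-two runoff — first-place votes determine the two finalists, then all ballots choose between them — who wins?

Proposal A

Round 1 first-place votes: Proposal A 23, Proposal B 0, Proposal C 29, Proposal D 11. Proposal C and Proposal A advance.
Runoff: Proposal C is ranked above Proposal A on 29 ballots, Proposal A above Proposal C on 34.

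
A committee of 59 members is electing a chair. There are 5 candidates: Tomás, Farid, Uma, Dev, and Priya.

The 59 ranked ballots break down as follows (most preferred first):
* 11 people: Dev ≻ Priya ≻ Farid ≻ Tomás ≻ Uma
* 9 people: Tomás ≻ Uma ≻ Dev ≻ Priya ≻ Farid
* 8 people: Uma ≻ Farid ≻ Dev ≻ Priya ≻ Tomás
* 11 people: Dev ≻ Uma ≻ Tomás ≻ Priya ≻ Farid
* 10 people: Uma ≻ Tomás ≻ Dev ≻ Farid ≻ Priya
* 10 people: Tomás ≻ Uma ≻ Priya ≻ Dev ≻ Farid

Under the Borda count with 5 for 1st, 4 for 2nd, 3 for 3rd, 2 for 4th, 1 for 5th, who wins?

Uma

Tomás: 11×2 + 9×5 + 8×1 + 11×3 + 10×4 + 10×5 = 198
Farid: 11×3 + 9×1 + 8×4 + 11×1 + 10×2 + 10×1 = 115
Uma: 11×1 + 9×4 + 8×5 + 11×4 + 10×5 + 10×4 = 221
Dev: 11×5 + 9×3 + 8×3 + 11×5 + 10×3 + 10×2 = 211
Priya: 11×4 + 9×2 + 8×2 + 11×2 + 10×1 + 10×3 = 140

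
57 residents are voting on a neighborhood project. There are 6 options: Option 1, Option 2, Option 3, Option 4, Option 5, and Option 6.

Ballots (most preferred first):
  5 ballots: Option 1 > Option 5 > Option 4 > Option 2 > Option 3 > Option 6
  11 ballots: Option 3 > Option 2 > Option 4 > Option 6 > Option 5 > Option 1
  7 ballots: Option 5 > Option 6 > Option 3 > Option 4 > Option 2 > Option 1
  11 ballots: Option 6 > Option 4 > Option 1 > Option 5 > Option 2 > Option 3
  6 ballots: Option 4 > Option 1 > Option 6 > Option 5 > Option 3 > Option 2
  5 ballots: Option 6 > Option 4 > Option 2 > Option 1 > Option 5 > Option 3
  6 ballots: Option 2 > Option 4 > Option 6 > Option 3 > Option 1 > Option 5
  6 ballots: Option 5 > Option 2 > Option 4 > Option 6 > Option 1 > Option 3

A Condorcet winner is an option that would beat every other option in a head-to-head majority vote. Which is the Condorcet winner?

Option 4 vs Option 1: 52–5
Option 4 vs Option 2: 34–23
Option 4 vs Option 3: 39–18
Option 4 vs Option 5: 39–18
Option 4 vs Option 6: 34–23
Option 4 beats every other option.

Option 4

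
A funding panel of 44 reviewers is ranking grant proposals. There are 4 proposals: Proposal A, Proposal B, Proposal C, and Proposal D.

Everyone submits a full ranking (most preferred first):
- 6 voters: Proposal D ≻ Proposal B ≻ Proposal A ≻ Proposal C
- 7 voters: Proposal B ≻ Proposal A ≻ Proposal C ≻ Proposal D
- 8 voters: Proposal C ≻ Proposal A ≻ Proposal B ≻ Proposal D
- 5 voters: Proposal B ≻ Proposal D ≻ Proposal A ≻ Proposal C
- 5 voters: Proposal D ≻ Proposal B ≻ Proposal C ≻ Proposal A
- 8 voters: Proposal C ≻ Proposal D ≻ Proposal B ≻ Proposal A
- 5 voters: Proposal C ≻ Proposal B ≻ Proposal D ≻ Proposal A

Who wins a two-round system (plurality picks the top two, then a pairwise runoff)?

Round 1 first-place votes: Proposal A 0, Proposal B 12, Proposal C 21, Proposal D 11. Proposal C and Proposal B advance.
Runoff: Proposal C is ranked above Proposal B on 21 ballots, Proposal B above Proposal C on 23.

Proposal B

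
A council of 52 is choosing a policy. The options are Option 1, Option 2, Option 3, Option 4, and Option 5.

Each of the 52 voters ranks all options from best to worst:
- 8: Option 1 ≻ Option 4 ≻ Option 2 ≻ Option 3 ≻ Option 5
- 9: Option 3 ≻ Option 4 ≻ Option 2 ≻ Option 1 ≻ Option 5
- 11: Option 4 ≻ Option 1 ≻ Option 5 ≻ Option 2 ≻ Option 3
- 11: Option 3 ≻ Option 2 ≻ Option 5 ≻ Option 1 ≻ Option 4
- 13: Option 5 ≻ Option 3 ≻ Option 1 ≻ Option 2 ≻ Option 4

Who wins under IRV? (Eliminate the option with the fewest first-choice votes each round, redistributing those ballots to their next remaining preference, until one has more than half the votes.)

Round 1: Option 1 8, Option 2 0, Option 3 20, Option 4 11, Option 5 13. Option 2 eliminated.
Round 2: Option 1 8, Option 3 20, Option 4 11, Option 5 13. Option 1 eliminated.
Round 3: Option 3 20, Option 4 19, Option 5 13. Option 5 eliminated.
Round 4: Option 3 33, Option 4 19. Option 3 has a majority (≥27).

Option 3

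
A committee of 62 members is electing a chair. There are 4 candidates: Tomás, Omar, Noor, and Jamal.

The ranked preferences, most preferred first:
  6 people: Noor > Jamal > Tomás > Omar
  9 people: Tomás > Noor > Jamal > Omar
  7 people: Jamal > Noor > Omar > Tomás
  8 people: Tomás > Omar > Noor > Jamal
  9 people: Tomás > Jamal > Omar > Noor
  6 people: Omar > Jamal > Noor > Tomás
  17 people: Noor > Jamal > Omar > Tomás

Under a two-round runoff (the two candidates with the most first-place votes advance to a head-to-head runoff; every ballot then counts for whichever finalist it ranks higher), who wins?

Round 1 first-place votes: Tomás 26, Omar 6, Noor 23, Jamal 7. Tomás and Noor advance.
Runoff: Tomás is ranked above Noor on 26 ballots, Noor above Tomás on 36.

Noor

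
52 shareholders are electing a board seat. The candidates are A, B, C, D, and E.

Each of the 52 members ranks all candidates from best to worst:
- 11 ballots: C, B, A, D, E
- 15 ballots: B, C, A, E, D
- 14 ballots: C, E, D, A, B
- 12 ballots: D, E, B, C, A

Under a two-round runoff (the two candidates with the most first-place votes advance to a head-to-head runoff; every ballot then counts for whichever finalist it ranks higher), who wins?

Round 1 first-place votes: A 0, B 15, C 25, D 12, E 0. C and B advance.
Runoff: C is ranked above B on 25 ballots, B above C on 27.

B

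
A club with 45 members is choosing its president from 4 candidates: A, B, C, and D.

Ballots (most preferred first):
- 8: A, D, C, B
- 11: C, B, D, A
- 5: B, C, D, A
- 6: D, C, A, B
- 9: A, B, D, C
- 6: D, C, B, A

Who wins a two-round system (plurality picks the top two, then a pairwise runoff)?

D

Round 1 first-place votes: A 17, B 5, C 11, D 12. A and D advance.
Runoff: A is ranked above D on 17 ballots, D above A on 28.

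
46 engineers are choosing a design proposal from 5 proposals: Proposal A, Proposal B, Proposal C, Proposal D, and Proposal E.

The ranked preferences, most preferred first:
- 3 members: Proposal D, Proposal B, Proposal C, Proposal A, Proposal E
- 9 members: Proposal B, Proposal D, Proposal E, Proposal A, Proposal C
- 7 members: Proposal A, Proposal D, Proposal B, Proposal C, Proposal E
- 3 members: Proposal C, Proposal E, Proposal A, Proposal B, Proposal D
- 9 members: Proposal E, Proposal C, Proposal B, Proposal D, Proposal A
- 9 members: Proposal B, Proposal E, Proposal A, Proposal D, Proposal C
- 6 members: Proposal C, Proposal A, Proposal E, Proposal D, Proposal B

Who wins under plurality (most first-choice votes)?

Proposal B

First-place votes: Proposal A 7, Proposal B 18, Proposal C 9, Proposal D 3, Proposal E 9.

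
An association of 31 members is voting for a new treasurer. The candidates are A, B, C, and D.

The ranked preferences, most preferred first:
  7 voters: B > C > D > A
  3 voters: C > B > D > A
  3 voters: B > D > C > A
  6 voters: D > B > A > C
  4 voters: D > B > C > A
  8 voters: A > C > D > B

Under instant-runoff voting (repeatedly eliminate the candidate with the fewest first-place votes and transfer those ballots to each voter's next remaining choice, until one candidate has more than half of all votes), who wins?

D

Round 1: A 8, B 10, C 3, D 10. C eliminated.
Round 2: A 8, B 13, D 10. A eliminated.
Round 3: B 13, D 18. D has a majority (≥16).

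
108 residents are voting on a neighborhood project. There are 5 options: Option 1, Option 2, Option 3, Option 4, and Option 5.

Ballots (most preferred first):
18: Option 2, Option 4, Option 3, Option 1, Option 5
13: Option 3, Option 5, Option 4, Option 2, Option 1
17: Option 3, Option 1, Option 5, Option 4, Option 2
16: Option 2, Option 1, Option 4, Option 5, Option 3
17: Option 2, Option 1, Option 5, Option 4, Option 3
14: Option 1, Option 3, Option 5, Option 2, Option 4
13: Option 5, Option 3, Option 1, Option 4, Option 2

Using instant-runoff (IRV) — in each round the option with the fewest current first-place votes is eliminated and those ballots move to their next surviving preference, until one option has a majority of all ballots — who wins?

Round 1: Option 1 14, Option 2 51, Option 3 30, Option 4 0, Option 5 13. Option 4 eliminated.
Round 2: Option 1 14, Option 2 51, Option 3 30, Option 5 13. Option 5 eliminated.
Round 3: Option 1 14, Option 2 51, Option 3 43. Option 1 eliminated.
Round 4: Option 2 51, Option 3 57. Option 3 has a majority (≥55).

Option 3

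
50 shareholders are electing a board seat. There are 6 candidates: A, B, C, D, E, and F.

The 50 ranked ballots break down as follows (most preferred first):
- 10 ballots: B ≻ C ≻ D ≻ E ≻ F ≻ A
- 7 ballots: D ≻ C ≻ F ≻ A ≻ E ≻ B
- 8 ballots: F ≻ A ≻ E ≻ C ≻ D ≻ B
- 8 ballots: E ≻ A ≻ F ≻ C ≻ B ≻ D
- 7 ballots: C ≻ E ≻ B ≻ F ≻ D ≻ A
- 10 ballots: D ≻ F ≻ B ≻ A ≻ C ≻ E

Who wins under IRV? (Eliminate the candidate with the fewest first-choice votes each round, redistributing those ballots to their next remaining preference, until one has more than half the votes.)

D

Round 1: A 0, B 10, C 7, D 17, E 8, F 8. A eliminated.
Round 2: B 10, C 7, D 17, E 8, F 8. C eliminated.
Round 3: B 10, D 17, E 15, F 8. F eliminated.
Round 4: B 10, D 17, E 23. B eliminated.
Round 5: D 27, E 23. D has a majority (≥26).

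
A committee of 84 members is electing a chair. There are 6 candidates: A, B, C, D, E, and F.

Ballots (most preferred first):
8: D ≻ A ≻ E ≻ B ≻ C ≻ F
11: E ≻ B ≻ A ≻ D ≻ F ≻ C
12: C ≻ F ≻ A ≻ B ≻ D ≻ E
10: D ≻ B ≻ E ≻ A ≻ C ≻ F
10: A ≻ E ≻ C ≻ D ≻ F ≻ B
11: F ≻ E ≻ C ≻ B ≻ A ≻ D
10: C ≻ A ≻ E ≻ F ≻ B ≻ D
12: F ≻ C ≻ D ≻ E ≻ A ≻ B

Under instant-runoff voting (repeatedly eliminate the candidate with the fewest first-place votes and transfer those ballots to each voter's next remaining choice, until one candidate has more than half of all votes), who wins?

E

Round 1: A 10, B 0, C 22, D 18, E 11, F 23. B eliminated.
Round 2: A 10, C 22, D 18, E 11, F 23. A eliminated.
Round 3: C 22, D 18, E 21, F 23. D eliminated.
Round 4: C 22, E 39, F 23. C eliminated.
Round 5: E 49, F 35. E has a majority (≥43).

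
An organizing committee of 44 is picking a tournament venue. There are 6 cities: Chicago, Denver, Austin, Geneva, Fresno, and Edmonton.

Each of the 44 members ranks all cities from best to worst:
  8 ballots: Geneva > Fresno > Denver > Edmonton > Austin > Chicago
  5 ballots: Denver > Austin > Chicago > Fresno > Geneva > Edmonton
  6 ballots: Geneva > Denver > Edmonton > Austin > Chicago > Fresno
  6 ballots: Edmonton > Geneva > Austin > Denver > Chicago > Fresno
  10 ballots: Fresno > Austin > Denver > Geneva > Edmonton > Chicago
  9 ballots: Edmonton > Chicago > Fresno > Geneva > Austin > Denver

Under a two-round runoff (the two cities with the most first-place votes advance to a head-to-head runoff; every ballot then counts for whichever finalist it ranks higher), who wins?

Round 1 first-place votes: Chicago 0, Denver 5, Austin 0, Geneva 14, Fresno 10, Edmonton 15. Edmonton and Geneva advance.
Runoff: Edmonton is ranked above Geneva on 15 ballots, Geneva above Edmonton on 29.

Geneva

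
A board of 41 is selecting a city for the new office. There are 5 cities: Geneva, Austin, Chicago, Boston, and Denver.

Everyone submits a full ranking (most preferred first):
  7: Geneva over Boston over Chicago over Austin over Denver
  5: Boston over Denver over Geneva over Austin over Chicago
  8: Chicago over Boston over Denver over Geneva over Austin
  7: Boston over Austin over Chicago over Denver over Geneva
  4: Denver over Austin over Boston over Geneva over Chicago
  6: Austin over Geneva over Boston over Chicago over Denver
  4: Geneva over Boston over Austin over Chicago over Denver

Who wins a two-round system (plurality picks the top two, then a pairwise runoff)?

Round 1 first-place votes: Geneva 11, Austin 6, Chicago 8, Boston 12, Denver 4. Boston and Geneva advance.
Runoff: Boston is ranked above Geneva on 24 ballots, Geneva above Boston on 17.

Boston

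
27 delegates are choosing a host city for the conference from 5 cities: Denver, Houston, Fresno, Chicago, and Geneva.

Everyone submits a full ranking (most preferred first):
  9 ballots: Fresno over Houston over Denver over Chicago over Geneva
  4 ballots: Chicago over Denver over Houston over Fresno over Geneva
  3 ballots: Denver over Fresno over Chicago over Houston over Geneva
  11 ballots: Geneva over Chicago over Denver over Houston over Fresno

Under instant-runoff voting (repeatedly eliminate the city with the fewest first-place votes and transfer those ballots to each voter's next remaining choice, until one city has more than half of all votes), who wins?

Fresno

Round 1: Denver 3, Houston 0, Fresno 9, Chicago 4, Geneva 11. Houston eliminated.
Round 2: Denver 3, Fresno 9, Chicago 4, Geneva 11. Denver eliminated.
Round 3: Fresno 12, Chicago 4, Geneva 11. Chicago eliminated.
Round 4: Fresno 16, Geneva 11. Fresno has a majority (≥14).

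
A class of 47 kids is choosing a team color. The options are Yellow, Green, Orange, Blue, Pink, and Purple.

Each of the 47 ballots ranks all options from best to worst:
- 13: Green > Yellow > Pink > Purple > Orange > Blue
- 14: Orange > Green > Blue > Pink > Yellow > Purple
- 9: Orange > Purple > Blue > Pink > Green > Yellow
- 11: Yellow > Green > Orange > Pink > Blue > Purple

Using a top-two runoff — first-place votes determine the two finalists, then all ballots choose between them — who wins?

Green

Round 1 first-place votes: Yellow 11, Green 13, Orange 23, Blue 0, Pink 0, Purple 0. Orange and Green advance.
Runoff: Orange is ranked above Green on 23 ballots, Green above Orange on 24.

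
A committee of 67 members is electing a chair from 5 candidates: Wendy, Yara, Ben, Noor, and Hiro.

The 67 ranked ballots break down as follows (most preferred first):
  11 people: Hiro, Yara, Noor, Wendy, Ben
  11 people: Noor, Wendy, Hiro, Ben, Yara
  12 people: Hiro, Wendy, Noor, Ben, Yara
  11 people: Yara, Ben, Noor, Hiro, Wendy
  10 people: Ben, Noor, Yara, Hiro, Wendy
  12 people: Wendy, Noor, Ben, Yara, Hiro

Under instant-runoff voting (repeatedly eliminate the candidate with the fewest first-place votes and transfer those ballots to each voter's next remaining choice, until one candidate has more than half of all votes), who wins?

Round 1: Wendy 12, Yara 11, Ben 10, Noor 11, Hiro 23. Ben eliminated.
Round 2: Wendy 12, Yara 11, Noor 21, Hiro 23. Yara eliminated.
Round 3: Wendy 12, Noor 32, Hiro 23. Wendy eliminated.
Round 4: Noor 44, Hiro 23. Noor has a majority (≥34).

Noor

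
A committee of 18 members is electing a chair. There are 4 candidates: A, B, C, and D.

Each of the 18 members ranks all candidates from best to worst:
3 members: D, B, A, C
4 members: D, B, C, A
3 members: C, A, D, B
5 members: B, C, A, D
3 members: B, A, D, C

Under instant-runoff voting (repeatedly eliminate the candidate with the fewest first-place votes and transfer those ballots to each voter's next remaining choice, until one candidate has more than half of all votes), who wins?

Round 1: A 0, B 8, C 3, D 7. A eliminated.
Round 2: B 8, C 3, D 7. C eliminated.
Round 3: B 8, D 10. D has a majority (≥10).

D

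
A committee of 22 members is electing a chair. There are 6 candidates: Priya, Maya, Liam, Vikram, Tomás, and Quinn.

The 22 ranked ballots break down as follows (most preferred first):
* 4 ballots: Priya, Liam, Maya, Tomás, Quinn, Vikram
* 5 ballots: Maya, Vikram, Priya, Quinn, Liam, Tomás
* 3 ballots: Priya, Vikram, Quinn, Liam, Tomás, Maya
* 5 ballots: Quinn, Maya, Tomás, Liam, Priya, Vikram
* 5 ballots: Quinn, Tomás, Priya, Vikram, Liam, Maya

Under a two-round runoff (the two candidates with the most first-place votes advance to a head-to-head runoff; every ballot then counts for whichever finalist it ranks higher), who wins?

Priya

Round 1 first-place votes: Priya 7, Maya 5, Liam 0, Vikram 0, Tomás 0, Quinn 10. Quinn and Priya advance.
Runoff: Quinn is ranked above Priya on 10 ballots, Priya above Quinn on 12.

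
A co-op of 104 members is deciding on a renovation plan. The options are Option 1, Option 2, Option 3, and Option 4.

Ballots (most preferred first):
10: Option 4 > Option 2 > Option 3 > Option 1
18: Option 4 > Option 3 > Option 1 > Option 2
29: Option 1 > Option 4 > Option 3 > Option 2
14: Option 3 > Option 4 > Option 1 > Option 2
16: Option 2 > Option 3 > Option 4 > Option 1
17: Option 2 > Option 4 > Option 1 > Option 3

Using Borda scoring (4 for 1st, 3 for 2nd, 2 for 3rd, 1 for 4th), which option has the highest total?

Option 4

Option 1: 10×1 + 18×2 + 29×4 + 14×2 + 16×1 + 17×2 = 240
Option 2: 10×3 + 18×1 + 29×1 + 14×1 + 16×4 + 17×4 = 223
Option 3: 10×2 + 18×3 + 29×2 + 14×4 + 16×3 + 17×1 = 253
Option 4: 10×4 + 18×4 + 29×3 + 14×3 + 16×2 + 17×3 = 324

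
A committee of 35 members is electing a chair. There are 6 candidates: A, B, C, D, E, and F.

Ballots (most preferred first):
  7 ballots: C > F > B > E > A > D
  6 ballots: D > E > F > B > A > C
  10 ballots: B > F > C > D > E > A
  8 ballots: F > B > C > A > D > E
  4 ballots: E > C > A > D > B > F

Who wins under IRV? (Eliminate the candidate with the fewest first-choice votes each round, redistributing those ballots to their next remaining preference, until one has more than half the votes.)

F

Round 1: A 0, B 10, C 7, D 6, E 4, F 8. A eliminated.
Round 2: B 10, C 7, D 6, E 4, F 8. E eliminated.
Round 3: B 10, C 11, D 6, F 8. D eliminated.
Round 4: B 10, C 11, F 14. B eliminated.
Round 5: C 11, F 24. F has a majority (≥18).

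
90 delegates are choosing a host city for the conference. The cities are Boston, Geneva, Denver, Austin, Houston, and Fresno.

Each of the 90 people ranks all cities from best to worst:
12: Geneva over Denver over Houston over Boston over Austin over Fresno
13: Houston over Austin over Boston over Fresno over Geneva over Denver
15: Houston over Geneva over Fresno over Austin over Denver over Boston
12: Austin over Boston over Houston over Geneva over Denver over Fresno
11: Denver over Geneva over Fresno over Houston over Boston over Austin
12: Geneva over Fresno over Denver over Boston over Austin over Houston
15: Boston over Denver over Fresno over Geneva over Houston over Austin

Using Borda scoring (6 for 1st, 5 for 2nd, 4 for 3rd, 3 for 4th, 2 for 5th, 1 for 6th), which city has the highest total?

Geneva

Boston: 12×3 + 13×4 + 15×1 + 12×5 + 11×2 + 12×3 + 15×6 = 311
Geneva: 12×6 + 13×2 + 15×5 + 12×3 + 11×5 + 12×6 + 15×3 = 381
Denver: 12×5 + 13×1 + 15×2 + 12×2 + 11×6 + 12×4 + 15×5 = 316
Austin: 12×2 + 13×5 + 15×3 + 12×6 + 11×1 + 12×2 + 15×1 = 256
Houston: 12×4 + 13×6 + 15×6 + 12×4 + 11×3 + 12×1 + 15×2 = 339
Fresno: 12×1 + 13×3 + 15×4 + 12×1 + 11×4 + 12×5 + 15×4 = 287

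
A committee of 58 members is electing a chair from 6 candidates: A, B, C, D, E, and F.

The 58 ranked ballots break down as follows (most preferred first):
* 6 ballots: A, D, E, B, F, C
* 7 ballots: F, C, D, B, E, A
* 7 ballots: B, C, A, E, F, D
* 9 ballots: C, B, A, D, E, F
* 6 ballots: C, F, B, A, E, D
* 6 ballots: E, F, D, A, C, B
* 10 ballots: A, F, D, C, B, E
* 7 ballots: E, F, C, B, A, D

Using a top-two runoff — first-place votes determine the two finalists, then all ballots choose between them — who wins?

C

Round 1 first-place votes: A 16, B 7, C 15, D 0, E 13, F 7. A and C advance.
Runoff: A is ranked above C on 22 ballots, C above A on 36.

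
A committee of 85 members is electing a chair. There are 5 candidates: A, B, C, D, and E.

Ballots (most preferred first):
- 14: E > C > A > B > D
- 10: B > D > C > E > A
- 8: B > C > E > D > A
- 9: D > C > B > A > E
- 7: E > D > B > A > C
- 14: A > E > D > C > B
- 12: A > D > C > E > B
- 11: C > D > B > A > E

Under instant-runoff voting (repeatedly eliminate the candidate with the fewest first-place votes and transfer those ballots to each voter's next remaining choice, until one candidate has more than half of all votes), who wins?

C

Round 1: A 26, B 18, C 11, D 9, E 21. D eliminated.
Round 2: A 26, B 18, C 20, E 21. B eliminated.
Round 3: A 26, C 38, E 21. E eliminated.
Round 4: A 33, C 52. C has a majority (≥43).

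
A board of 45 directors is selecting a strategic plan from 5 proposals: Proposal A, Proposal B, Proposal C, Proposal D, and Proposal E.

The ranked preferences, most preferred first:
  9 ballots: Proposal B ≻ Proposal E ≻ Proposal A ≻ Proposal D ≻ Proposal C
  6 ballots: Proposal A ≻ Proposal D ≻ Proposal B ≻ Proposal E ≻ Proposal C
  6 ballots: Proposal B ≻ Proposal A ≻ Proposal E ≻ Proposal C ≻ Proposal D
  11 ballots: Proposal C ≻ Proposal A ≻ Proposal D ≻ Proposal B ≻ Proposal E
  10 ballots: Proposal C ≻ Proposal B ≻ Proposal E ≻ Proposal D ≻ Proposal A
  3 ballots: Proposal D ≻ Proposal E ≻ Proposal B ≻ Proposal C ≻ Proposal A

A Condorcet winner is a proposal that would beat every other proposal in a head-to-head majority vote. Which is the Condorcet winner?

Proposal B

Proposal B vs Proposal A: 28–17
Proposal B vs Proposal C: 24–21
Proposal B vs Proposal D: 25–20
Proposal B vs Proposal E: 42–3
Proposal B beats every other proposal.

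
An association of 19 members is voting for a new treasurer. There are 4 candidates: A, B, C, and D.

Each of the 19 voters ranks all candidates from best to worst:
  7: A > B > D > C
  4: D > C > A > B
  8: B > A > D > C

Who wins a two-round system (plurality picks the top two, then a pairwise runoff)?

Round 1 first-place votes: A 7, B 8, C 0, D 4. B and A advance.
Runoff: B is ranked above A on 8 ballots, A above B on 11.

A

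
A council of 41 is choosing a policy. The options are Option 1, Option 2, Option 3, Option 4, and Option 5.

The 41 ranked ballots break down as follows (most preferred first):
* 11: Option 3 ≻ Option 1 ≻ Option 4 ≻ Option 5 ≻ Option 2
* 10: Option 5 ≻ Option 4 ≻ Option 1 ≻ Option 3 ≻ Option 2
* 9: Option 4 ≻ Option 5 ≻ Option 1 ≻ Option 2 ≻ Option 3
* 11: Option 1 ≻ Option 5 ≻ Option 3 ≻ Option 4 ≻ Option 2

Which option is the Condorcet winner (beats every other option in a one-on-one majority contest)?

Option 1 vs Option 2: 41–0
Option 1 vs Option 3: 30–11
Option 1 vs Option 4: 22–19
Option 1 vs Option 5: 22–19
Option 1 beats every other option.

Option 1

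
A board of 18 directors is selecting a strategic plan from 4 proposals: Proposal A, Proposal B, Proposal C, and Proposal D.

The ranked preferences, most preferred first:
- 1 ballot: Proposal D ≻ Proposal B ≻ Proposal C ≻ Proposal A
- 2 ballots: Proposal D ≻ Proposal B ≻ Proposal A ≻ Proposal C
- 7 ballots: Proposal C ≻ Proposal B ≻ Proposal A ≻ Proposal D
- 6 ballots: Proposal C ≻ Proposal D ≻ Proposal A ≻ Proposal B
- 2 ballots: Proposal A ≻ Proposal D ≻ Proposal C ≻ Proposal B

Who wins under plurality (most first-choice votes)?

First-place votes: Proposal A 2, Proposal B 0, Proposal C 13, Proposal D 3.

Proposal C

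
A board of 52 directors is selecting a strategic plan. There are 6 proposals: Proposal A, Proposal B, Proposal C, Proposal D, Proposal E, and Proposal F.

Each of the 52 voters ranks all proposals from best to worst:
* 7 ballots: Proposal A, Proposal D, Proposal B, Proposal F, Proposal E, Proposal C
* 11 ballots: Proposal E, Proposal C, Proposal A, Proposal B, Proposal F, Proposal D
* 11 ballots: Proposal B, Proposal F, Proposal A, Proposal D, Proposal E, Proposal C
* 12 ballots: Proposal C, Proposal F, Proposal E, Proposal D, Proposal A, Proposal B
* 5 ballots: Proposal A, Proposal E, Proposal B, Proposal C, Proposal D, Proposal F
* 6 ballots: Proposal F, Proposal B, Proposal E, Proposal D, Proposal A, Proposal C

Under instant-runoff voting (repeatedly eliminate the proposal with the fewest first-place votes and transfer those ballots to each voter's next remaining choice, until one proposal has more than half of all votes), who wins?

Proposal B

Round 1: Proposal A 12, Proposal B 11, Proposal C 12, Proposal D 0, Proposal E 11, Proposal F 6. Proposal D eliminated.
Round 2: Proposal A 12, Proposal B 11, Proposal C 12, Proposal E 11, Proposal F 6. Proposal F eliminated.
Round 3: Proposal A 12, Proposal B 17, Proposal C 12, Proposal E 11. Proposal E eliminated.
Round 4: Proposal A 12, Proposal B 17, Proposal C 23. Proposal A eliminated.
Round 5: Proposal B 29, Proposal C 23. Proposal B has a majority (≥27).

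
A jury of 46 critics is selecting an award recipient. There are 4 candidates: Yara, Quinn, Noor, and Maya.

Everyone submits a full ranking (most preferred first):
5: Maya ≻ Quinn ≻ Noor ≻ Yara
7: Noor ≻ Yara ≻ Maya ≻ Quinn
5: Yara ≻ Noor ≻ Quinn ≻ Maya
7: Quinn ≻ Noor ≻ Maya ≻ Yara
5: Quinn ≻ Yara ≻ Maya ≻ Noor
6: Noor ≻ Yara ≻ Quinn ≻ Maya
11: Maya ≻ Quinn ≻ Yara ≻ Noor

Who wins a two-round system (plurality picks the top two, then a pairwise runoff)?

Round 1 first-place votes: Yara 5, Quinn 12, Noor 13, Maya 16. Maya and Noor advance.
Runoff: Maya is ranked above Noor on 21 ballots, Noor above Maya on 25.

Noor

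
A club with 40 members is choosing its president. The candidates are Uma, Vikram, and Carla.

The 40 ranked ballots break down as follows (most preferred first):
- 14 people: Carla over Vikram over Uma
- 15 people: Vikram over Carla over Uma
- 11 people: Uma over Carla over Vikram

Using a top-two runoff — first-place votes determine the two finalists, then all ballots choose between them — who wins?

Round 1 first-place votes: Uma 11, Vikram 15, Carla 14. Vikram and Carla advance.
Runoff: Vikram is ranked above Carla on 15 ballots, Carla above Vikram on 25.

Carla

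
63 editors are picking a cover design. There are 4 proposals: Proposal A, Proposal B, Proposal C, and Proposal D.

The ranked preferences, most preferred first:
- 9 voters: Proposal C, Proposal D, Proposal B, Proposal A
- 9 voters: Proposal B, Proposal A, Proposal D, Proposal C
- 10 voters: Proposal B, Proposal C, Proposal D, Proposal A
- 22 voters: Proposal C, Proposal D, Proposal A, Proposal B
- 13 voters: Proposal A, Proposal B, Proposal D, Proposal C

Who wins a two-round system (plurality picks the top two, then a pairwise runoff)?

Round 1 first-place votes: Proposal A 13, Proposal B 19, Proposal C 31, Proposal D 0. Proposal C and Proposal B advance.
Runoff: Proposal C is ranked above Proposal B on 31 ballots, Proposal B above Proposal C on 32.

Proposal B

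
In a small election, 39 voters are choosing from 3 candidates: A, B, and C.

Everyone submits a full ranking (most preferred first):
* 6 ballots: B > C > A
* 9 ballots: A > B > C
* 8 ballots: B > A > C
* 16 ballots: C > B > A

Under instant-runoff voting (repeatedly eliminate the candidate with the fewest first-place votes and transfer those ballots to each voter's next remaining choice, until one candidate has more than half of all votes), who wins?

Round 1: A 9, B 14, C 16. A eliminated.
Round 2: B 23, C 16. B has a majority (≥20).

B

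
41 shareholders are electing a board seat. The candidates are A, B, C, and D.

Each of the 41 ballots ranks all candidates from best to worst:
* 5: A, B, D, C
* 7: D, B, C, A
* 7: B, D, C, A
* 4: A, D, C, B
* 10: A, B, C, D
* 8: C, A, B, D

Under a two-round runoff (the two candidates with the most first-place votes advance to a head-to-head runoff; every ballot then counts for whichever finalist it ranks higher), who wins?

C

Round 1 first-place votes: A 19, B 7, C 8, D 7. A and C advance.
Runoff: A is ranked above C on 19 ballots, C above A on 22.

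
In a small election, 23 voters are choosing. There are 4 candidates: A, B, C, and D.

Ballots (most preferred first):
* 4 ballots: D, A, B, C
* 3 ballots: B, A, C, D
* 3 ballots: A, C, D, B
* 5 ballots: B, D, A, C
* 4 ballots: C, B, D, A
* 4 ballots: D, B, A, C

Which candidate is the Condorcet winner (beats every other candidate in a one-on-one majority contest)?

B vs A: 16–7
B vs C: 16–7
B vs D: 12–11
B beats every other candidate.

B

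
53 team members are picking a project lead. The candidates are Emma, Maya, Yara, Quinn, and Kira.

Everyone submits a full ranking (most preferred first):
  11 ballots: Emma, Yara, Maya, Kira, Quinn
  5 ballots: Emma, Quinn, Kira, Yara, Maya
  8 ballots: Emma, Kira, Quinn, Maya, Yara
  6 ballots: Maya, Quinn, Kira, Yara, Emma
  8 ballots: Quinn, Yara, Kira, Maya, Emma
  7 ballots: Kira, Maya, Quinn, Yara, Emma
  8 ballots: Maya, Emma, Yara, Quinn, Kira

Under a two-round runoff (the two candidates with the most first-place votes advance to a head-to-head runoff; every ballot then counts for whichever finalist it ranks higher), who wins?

Round 1 first-place votes: Emma 24, Maya 14, Yara 0, Quinn 8, Kira 7. Emma and Maya advance.
Runoff: Emma is ranked above Maya on 24 ballots, Maya above Emma on 29.

Maya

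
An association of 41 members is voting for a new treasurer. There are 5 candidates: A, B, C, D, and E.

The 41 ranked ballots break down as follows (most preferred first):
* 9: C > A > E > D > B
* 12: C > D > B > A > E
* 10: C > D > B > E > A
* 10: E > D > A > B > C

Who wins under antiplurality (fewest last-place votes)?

D

Last-place votes: A 10, B 9, C 10, D 0, E 12.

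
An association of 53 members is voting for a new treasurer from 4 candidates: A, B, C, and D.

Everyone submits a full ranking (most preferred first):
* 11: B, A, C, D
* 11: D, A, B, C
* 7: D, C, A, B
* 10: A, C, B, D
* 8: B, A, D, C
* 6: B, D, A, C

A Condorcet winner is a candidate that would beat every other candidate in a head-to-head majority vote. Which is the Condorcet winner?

A vs B: 28–25
A vs C: 46–7
A vs D: 29–24
A beats every other candidate.

A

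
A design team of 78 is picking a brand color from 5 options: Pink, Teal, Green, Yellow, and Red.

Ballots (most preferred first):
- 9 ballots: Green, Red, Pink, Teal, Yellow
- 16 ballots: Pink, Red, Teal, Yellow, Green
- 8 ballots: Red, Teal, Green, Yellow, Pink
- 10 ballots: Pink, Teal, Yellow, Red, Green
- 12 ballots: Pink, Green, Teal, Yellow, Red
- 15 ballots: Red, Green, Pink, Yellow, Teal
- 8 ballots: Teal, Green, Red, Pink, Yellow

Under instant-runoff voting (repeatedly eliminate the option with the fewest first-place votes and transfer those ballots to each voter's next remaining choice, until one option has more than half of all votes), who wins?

Round 1: Pink 38, Teal 8, Green 9, Yellow 0, Red 23. Yellow eliminated.
Round 2: Pink 38, Teal 8, Green 9, Red 23. Teal eliminated.
Round 3: Pink 38, Green 17, Red 23. Green eliminated.
Round 4: Pink 38, Red 40. Red has a majority (≥40).

Red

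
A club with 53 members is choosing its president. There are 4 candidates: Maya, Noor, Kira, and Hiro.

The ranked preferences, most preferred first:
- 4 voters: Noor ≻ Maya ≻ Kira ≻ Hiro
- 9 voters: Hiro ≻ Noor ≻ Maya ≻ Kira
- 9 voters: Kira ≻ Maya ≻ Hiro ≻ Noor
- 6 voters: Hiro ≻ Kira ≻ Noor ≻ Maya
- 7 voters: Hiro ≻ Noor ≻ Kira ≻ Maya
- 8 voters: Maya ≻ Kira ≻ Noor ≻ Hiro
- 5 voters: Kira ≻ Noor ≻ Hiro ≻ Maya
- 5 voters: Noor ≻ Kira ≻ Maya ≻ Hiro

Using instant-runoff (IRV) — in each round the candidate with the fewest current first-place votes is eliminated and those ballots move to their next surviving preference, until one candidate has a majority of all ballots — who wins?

Round 1: Maya 8, Noor 9, Kira 14, Hiro 22. Maya eliminated.
Round 2: Noor 9, Kira 22, Hiro 22. Noor eliminated.
Round 3: Kira 31, Hiro 22. Kira has a majority (≥27).

Kira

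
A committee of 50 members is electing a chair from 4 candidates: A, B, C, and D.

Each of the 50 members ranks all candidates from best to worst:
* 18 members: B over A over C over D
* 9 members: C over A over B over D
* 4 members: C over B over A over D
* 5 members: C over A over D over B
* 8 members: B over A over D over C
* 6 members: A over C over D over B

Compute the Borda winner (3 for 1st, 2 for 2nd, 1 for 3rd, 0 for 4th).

A: 18×2 + 9×2 + 4×1 + 5×2 + 8×2 + 6×3 = 102
B: 18×3 + 9×1 + 4×2 + 5×0 + 8×3 + 6×0 = 95
C: 18×1 + 9×3 + 4×3 + 5×3 + 8×0 + 6×2 = 84
D: 18×0 + 9×0 + 4×0 + 5×1 + 8×1 + 6×1 = 19

A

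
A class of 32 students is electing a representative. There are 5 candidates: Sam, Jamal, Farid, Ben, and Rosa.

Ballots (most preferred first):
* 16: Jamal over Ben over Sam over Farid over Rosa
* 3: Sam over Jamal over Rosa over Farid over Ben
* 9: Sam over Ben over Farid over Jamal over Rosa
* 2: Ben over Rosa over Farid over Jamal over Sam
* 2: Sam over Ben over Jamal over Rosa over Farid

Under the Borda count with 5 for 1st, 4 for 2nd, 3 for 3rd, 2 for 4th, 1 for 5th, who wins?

Ben

Sam: 16×3 + 3×5 + 9×5 + 2×1 + 2×5 = 120
Jamal: 16×5 + 3×4 + 9×2 + 2×2 + 2×3 = 120
Farid: 16×2 + 3×2 + 9×3 + 2×3 + 2×1 = 73
Ben: 16×4 + 3×1 + 9×4 + 2×5 + 2×4 = 121
Rosa: 16×1 + 3×3 + 9×1 + 2×4 + 2×2 = 46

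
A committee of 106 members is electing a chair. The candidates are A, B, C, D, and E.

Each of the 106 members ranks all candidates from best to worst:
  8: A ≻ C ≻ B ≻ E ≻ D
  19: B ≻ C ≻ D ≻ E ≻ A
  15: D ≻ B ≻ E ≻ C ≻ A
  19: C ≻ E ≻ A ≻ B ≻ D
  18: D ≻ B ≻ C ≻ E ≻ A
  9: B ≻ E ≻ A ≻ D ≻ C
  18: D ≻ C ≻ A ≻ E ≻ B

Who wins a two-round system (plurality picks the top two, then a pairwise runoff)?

B

Round 1 first-place votes: A 8, B 28, C 19, D 51, E 0. D and B advance.
Runoff: D is ranked above B on 51 ballots, B above D on 55.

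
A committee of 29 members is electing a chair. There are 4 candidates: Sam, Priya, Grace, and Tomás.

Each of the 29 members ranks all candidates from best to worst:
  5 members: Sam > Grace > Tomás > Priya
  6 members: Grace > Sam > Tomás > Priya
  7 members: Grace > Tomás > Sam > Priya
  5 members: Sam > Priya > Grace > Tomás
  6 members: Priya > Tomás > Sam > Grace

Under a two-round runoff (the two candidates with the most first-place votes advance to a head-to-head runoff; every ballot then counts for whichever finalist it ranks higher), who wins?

Sam

Round 1 first-place votes: Sam 10, Priya 6, Grace 13, Tomás 0. Grace and Sam advance.
Runoff: Grace is ranked above Sam on 13 ballots, Sam above Grace on 16.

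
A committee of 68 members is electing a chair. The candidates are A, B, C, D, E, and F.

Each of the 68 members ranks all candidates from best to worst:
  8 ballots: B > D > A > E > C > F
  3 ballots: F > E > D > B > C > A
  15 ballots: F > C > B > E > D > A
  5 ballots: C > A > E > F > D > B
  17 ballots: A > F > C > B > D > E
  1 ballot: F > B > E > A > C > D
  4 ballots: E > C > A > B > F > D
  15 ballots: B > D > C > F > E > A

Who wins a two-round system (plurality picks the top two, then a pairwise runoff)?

F

Round 1 first-place votes: A 17, B 23, C 5, D 0, E 4, F 19. B and F advance.
Runoff: B is ranked above F on 27 ballots, F above B on 41.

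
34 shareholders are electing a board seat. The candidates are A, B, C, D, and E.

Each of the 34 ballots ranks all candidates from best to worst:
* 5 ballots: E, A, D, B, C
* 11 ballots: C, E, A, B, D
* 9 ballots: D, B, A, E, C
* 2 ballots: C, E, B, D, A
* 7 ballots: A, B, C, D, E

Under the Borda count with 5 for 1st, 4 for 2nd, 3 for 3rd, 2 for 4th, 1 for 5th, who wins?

A

A: 5×4 + 11×3 + 9×3 + 2×1 + 7×5 = 117
B: 5×2 + 11×2 + 9×4 + 2×3 + 7×4 = 102
C: 5×1 + 11×5 + 9×1 + 2×5 + 7×3 = 100
D: 5×3 + 11×1 + 9×5 + 2×2 + 7×2 = 89
E: 5×5 + 11×4 + 9×2 + 2×4 + 7×1 = 102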